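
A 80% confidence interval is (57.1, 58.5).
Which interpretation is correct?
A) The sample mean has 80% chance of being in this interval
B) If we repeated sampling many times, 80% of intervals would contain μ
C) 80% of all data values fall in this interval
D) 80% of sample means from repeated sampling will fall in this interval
B

A) Wrong — x̄ is observed and sits in the interval by construction.
B) Correct — this is the frequentist long-run coverage interpretation.
C) Wrong — a CI is about the parameter μ, not individual data values.
D) Wrong — coverage applies to intervals containing μ, not to future x̄ values.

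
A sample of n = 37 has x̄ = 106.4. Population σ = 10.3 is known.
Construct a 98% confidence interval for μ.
(102.46, 110.34)

z-interval (σ known):
z* = 2.326 for 98% confidence

Margin of error = z* · σ/√n = 2.326 · 10.3/√37 = 3.94

CI: (106.4 - 3.94, 106.4 + 3.94) = (102.46, 110.34)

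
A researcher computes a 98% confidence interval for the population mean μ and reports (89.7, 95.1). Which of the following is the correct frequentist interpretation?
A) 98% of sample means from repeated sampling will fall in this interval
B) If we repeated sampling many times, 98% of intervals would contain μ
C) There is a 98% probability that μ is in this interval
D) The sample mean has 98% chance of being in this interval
B

A) Wrong — coverage applies to intervals containing μ, not to future x̄ values.
B) Correct — this is the frequentist long-run coverage interpretation.
C) Wrong — μ is fixed; the randomness lives in the interval, not in μ.
D) Wrong — x̄ is observed and sits in the interval by construction.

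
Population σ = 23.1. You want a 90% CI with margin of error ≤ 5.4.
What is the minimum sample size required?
n ≥ 50

For margin E ≤ 5.4:
n ≥ (z* · σ / E)²
n ≥ (1.645 · 23.1 / 5.4)²
n ≥ 49.52

Minimum n = 50 (rounding up)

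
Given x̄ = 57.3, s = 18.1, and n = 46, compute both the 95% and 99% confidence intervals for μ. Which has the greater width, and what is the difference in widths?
99% CI is wider by 3.61

df = 45
95% CI: t* = 2.014, (51.93, 62.67), width = 2 · t* · s/√n = 10.75
99% CI: t* = 2.690, (50.12, 64.48), width = 2 · t* · s/√n = 14.36

The 99% CI is wider by 14.36 - 10.75 = 3.61.
Higher confidence requires a wider interval.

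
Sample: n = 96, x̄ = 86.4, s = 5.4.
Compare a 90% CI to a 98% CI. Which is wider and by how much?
98% CI is wider by 0.78

df = 95
90% CI: t* = 1.661, (85.48, 87.32), width = 2 · t* · s/√n = 1.83
98% CI: t* = 2.366, (85.10, 87.70), width = 2 · t* · s/√n = 2.61

The 98% CI is wider by 2.61 - 1.83 = 0.78.
Higher confidence requires a wider interval.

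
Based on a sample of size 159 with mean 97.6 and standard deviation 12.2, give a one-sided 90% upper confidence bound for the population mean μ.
μ ≤ 98.85

Upper bound (one-sided):
t* = 1.287 (one-sided for 90%)
Upper bound = x̄ + t* · s/√n = 97.6 + 1.287 · 12.2/√159 = 98.85

We are 90% confident that μ ≤ 98.85.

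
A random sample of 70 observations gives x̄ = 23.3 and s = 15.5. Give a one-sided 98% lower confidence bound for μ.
μ ≥ 19.42

Lower bound (one-sided):
t* = 2.093 (one-sided for 98%)
Lower bound = x̄ - t* · s/√n = 23.3 - 2.093 · 15.5/√70 = 19.42

We are 98% confident that μ ≥ 19.42.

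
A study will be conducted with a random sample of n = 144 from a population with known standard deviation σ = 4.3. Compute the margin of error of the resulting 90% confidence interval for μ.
Margin of error = 0.59

Margin of error = z* · σ/√n
= 1.645 · 4.3/√144
= 1.645 · 4.3/12.0000
= 0.59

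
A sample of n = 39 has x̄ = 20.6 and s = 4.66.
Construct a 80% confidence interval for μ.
(19.63, 21.57)

t-interval (σ unknown):
df = n - 1 = 38
t* = 1.304 for 80% confidence

Margin of error = t* · s/√n = 1.304 · 4.66/√39 = 0.97

CI: (19.63, 21.57)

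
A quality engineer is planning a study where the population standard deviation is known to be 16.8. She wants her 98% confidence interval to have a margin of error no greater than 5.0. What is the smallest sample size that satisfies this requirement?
n ≥ 62

For margin E ≤ 5.0:
n ≥ (z* · σ / E)²
n ≥ (2.326 · 16.8 / 5.0)²
n ≥ 61.08

Minimum n = 62 (rounding up)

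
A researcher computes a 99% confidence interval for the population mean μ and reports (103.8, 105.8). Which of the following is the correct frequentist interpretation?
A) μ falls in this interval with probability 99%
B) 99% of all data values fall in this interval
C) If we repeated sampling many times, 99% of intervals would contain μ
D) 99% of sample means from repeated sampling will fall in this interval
C

A) Wrong — μ is fixed; the randomness lives in the interval, not in μ.
B) Wrong — a CI is about the parameter μ, not individual data values.
C) Correct — this is the frequentist long-run coverage interpretation.
D) Wrong — coverage applies to intervals containing μ, not to future x̄ values.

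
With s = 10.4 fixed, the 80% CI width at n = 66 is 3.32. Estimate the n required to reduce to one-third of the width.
n ≈ 594

CI width ∝ 1/√n
To reduce width by factor 3, need √n to grow by 3 → need 3² = 9 times as many samples.

Current: n = 66, width = 3.32
New: n = 594, width ≈ 1.09

Width reduced by factor of 3.32/1.09 = 3.05.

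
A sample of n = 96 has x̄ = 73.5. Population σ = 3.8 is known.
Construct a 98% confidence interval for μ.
(72.60, 74.40)

z-interval (σ known):
z* = 2.326 for 98% confidence

Margin of error = z* · σ/√n = 2.326 · 3.8/√96 = 0.90

CI: (73.5 - 0.90, 73.5 + 0.90) = (72.60, 74.40)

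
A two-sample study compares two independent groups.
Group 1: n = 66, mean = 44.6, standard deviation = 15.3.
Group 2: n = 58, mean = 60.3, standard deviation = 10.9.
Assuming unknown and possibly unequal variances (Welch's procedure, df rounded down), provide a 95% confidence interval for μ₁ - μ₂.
(-20.38, -11.02)

Difference: x̄₁ - x̄₂ = -15.70
SE = √(s₁²/n₁ + s₂²/n₂) = √(15.3²/66 + 10.9²/58) = 2.3654
df = 117.19 → 117 (Welch–Satterthwaite, rounded down)
t* = 1.980

CI: -15.70 ± 1.980 · 2.3654 = -15.70 ± 4.68 = (-20.38, -11.02)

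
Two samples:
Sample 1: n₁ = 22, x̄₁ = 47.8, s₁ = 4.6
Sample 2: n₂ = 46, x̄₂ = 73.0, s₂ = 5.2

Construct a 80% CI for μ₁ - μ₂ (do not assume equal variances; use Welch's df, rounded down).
(-26.82, -23.58)

Difference: x̄₁ - x̄₂ = -25.20
SE = √(s₁²/n₁ + s₂²/n₂) = √(4.6²/22 + 5.2²/46) = 1.2448
df = 46.42 → 46 (Welch–Satterthwaite, rounded down)
t* = 1.300

CI: -25.20 ± 1.300 · 1.2448 = -25.20 ± 1.62 = (-26.82, -23.58)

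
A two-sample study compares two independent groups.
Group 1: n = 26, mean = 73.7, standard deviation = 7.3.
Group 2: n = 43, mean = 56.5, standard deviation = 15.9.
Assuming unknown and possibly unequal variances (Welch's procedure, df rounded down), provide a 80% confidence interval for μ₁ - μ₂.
(13.55, 20.85)

Difference: x̄₁ - x̄₂ = 17.20
SE = √(s₁²/n₁ + s₂²/n₂) = √(7.3²/26 + 15.9²/43) = 2.8158
df = 63.44 → 63 (Welch–Satterthwaite, rounded down)
t* = 1.295

CI: 17.20 ± 1.295 · 2.8158 = 17.20 ± 3.65 = (13.55, 20.85)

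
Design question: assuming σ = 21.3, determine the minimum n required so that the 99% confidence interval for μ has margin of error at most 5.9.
n ≥ 87

For margin E ≤ 5.9:
n ≥ (z* · σ / E)²
n ≥ (2.576 · 21.3 / 5.9)²
n ≥ 86.49

Minimum n = 87 (rounding up)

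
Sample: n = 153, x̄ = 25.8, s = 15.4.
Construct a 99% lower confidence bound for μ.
μ ≥ 22.87

Lower bound (one-sided):
t* = 2.351 (one-sided for 99%)
Lower bound = x̄ - t* · s/√n = 25.8 - 2.351 · 15.4/√153 = 22.87

We are 99% confident that μ ≥ 22.87.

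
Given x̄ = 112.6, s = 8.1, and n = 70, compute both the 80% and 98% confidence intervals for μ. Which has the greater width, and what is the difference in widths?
98% CI is wider by 2.10

df = 69
80% CI: t* = 1.294, (111.35, 113.85), width = 2 · t* · s/√n = 2.51
98% CI: t* = 2.382, (110.29, 114.91), width = 2 · t* · s/√n = 4.61

The 98% CI is wider by 4.61 - 2.51 = 2.10.
Higher confidence requires a wider interval.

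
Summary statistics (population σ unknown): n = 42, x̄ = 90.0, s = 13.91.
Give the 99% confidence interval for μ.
(84.20, 95.80)

t-interval (σ unknown):
df = n - 1 = 41
t* = 2.701 for 99% confidence

Margin of error = t* · s/√n = 2.701 · 13.91/√42 = 5.80

CI: (84.20, 95.80)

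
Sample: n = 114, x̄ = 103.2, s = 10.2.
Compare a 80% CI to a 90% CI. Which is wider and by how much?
90% CI is wider by 0.71

df = 113
80% CI: t* = 1.289, (101.97, 104.43), width = 2 · t* · s/√n = 2.46
90% CI: t* = 1.658, (101.62, 104.78), width = 2 · t* · s/√n = 3.17

The 90% CI is wider by 3.17 - 2.46 = 0.71.
Higher confidence requires a wider interval.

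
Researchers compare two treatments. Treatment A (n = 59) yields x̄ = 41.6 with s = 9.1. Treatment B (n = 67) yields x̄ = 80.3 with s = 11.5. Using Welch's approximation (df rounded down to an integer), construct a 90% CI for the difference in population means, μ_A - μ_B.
(-41.75, -35.65)

Difference: x̄₁ - x̄₂ = -38.70
SE = √(s₁²/n₁ + s₂²/n₂) = √(9.1²/59 + 11.5²/67) = 1.8378
df = 122.66 → 122 (Welch–Satterthwaite, rounded down)
t* = 1.657

CI: -38.70 ± 1.657 · 1.8378 = -38.70 ± 3.05 = (-41.75, -35.65)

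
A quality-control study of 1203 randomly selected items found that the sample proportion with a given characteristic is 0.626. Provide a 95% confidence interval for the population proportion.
(0.599, 0.653)

Proportion CI:
SE = √(p̂(1-p̂)/n) = √(0.626 · 0.374 / 1203) = 0.01395

z* = 1.960
Margin = z* · SE = 1.960 · 0.01395 = 0.0273

CI: 0.626 ± 0.0273 = (0.599, 0.653)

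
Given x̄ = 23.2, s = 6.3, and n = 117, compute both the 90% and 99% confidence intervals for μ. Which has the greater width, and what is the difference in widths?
99% CI is wider by 1.12

df = 116
90% CI: t* = 1.658, (22.23, 24.17), width = 2 · t* · s/√n = 1.93
99% CI: t* = 2.619, (21.67, 24.73), width = 2 · t* · s/√n = 3.05

The 99% CI is wider by 3.05 - 1.93 = 1.12.
Higher confidence requires a wider interval.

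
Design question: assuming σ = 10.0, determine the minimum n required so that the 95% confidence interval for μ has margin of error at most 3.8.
n ≥ 27

For margin E ≤ 3.8:
n ≥ (z* · σ / E)²
n ≥ (1.960 · 10.0 / 3.8)²
n ≥ 26.60

Minimum n = 27 (rounding up)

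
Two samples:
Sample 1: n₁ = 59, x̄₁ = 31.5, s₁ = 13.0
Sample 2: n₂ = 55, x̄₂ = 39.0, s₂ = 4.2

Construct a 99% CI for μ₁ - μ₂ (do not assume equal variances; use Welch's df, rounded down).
(-12.23, -2.77)

Difference: x̄₁ - x̄₂ = -7.50
SE = √(s₁²/n₁ + s₂²/n₂) = √(13.0²/59 + 4.2²/55) = 1.7847
df = 70.76 → 70 (Welch–Satterthwaite, rounded down)
t* = 2.648

CI: -7.50 ± 2.648 · 1.7847 = -7.50 ± 4.73 = (-12.23, -2.77)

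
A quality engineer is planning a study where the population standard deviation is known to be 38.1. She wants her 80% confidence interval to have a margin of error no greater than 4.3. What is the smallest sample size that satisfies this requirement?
n ≥ 130

For margin E ≤ 4.3:
n ≥ (z* · σ / E)²
n ≥ (1.282 · 38.1 / 4.3)²
n ≥ 129.03

Minimum n = 130 (rounding up)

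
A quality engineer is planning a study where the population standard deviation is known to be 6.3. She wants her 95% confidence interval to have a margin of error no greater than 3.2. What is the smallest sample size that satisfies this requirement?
n ≥ 15

For margin E ≤ 3.2:
n ≥ (z* · σ / E)²
n ≥ (1.960 · 6.3 / 3.2)²
n ≥ 14.89

Minimum n = 15 (rounding up)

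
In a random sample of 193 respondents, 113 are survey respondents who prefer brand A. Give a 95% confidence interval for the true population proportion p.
(0.516, 0.655)

Proportion CI:
p̂ = 113/193 = 0.58549
SE = √(p̂(1-p̂)/n) = √(0.58549 · 0.41451 / 193) = 0.03546

z* = 1.960
Margin = z* · SE = 1.960 · 0.03546 = 0.0695

CI: 0.58549 ± 0.0695 = (0.516, 0.655)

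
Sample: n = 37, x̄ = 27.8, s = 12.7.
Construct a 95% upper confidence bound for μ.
μ ≤ 31.32

Upper bound (one-sided):
t* = 1.688 (one-sided for 95%)
Upper bound = x̄ + t* · s/√n = 27.8 + 1.688 · 12.7/√37 = 31.32

We are 95% confident that μ ≤ 31.32.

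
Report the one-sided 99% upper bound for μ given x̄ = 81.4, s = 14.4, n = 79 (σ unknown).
μ ≤ 85.25

Upper bound (one-sided):
t* = 2.375 (one-sided for 99%)
Upper bound = x̄ + t* · s/√n = 81.4 + 2.375 · 14.4/√79 = 85.25

We are 99% confident that μ ≤ 85.25.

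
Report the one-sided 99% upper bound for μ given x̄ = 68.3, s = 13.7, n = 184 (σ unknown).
μ ≤ 70.67

Upper bound (one-sided):
t* = 2.347 (one-sided for 99%)
Upper bound = x̄ + t* · s/√n = 68.3 + 2.347 · 13.7/√184 = 70.67

We are 99% confident that μ ≤ 70.67.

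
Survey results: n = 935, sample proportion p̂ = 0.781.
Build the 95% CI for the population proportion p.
(0.754, 0.808)

Proportion CI:
SE = √(p̂(1-p̂)/n) = √(0.781 · 0.219 / 935) = 0.01353

z* = 1.960
Margin = z* · SE = 1.960 · 0.01353 = 0.0265

CI: 0.781 ± 0.0265 = (0.754, 0.808)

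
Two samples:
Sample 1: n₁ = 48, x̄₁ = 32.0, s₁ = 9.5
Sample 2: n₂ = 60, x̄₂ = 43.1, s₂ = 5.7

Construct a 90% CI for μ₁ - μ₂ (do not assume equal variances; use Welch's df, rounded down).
(-13.69, -8.51)

Difference: x̄₁ - x̄₂ = -11.10
SE = √(s₁²/n₁ + s₂²/n₂) = √(9.5²/48 + 5.7²/60) = 1.5562
df = 73.14 → 73 (Welch–Satterthwaite, rounded down)
t* = 1.666

CI: -11.10 ± 1.666 · 1.5562 = -11.10 ± 2.59 = (-13.69, -8.51)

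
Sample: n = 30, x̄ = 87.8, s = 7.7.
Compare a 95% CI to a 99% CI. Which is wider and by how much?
99% CI is wider by 2.00

df = 29
95% CI: t* = 2.045, (84.93, 90.67), width = 2 · t* · s/√n = 5.75
99% CI: t* = 2.756, (83.93, 91.67), width = 2 · t* · s/√n = 7.75

The 99% CI is wider by 7.75 - 5.75 = 2.00.
Higher confidence requires a wider interval.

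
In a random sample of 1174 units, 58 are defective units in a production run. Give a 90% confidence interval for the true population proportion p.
(0.039, 0.060)

Proportion CI:
p̂ = 58/1174 = 0.04940
SE = √(p̂(1-p̂)/n) = √(0.04940 · 0.95060 / 1174) = 0.00632

z* = 1.645
Margin = z* · SE = 1.645 · 0.00632 = 0.0104

CI: 0.04940 ± 0.0104 = (0.039, 0.060)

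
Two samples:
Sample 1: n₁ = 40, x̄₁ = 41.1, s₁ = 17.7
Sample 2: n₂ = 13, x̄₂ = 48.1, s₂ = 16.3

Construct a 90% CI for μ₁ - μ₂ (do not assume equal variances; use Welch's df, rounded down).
(-16.15, 2.15)

Difference: x̄₁ - x̄₂ = -7.00
SE = √(s₁²/n₁ + s₂²/n₂) = √(17.7²/40 + 16.3²/13) = 5.3169
df = 21.97 → 21 (Welch–Satterthwaite, rounded down)
t* = 1.721

CI: -7.00 ± 1.721 · 5.3169 = -7.00 ± 9.15 = (-16.15, 2.15)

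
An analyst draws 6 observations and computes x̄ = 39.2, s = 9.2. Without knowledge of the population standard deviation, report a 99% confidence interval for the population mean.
(24.06, 54.34)

t-interval (σ unknown):
df = n - 1 = 5
t* = 4.032 for 99% confidence

Margin of error = t* · s/√n = 4.032 · 9.2/√6 = 15.14

CI: (24.06, 54.34)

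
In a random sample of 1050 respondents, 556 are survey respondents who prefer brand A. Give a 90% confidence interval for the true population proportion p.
(0.504, 0.555)

Proportion CI:
p̂ = 556/1050 = 0.52952
SE = √(p̂(1-p̂)/n) = √(0.52952 · 0.47048 / 1050) = 0.01540

z* = 1.645
Margin = z* · SE = 1.645 · 0.01540 = 0.0253

CI: 0.52952 ± 0.0253 = (0.504, 0.555)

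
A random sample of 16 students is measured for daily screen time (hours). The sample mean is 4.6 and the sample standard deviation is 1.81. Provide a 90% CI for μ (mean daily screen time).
(3.81, 5.39)

t-interval (σ unknown):
df = n - 1 = 15
t* = 1.753 for 90% confidence

Margin of error = t* · s/√n = 1.753 · 1.81/√16 = 0.79

CI: (3.81, 5.39)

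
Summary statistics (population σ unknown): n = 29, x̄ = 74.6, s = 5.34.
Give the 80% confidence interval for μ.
(73.30, 75.90)

t-interval (σ unknown):
df = n - 1 = 28
t* = 1.313 for 80% confidence

Margin of error = t* · s/√n = 1.313 · 5.34/√29 = 1.30

CI: (73.30, 75.90)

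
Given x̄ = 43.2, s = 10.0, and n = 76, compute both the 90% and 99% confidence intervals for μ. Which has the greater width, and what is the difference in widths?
99% CI is wider by 2.24

df = 75
90% CI: t* = 1.665, (41.29, 45.11), width = 2 · t* · s/√n = 3.82
99% CI: t* = 2.643, (40.17, 46.23), width = 2 · t* · s/√n = 6.06

The 99% CI is wider by 6.06 - 3.82 = 2.24.
Higher confidence requires a wider interval.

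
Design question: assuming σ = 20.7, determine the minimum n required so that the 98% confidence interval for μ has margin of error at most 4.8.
n ≥ 101

For margin E ≤ 4.8:
n ≥ (z* · σ / E)²
n ≥ (2.326 · 20.7 / 4.8)²
n ≥ 100.62

Minimum n = 101 (rounding up)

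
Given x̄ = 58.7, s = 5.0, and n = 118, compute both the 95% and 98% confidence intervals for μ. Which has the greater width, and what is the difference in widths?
98% CI is wider by 0.35

df = 117
95% CI: t* = 1.980, (57.79, 59.61), width = 2 · t* · s/√n = 1.82
98% CI: t* = 2.359, (57.61, 59.79), width = 2 · t* · s/√n = 2.17

The 98% CI is wider by 2.17 - 1.82 = 0.35.
Higher confidence requires a wider interval.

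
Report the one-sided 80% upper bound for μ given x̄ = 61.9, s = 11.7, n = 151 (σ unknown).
μ ≤ 62.70

Upper bound (one-sided):
t* = 0.844 (one-sided for 80%)
Upper bound = x̄ + t* · s/√n = 61.9 + 0.844 · 11.7/√151 = 62.70

We are 80% confident that μ ≤ 62.70.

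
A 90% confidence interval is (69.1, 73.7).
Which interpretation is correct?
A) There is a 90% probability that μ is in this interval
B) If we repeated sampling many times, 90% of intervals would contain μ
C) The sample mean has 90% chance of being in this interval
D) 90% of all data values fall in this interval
B

A) Wrong — μ is fixed; the randomness lives in the interval, not in μ.
B) Correct — this is the frequentist long-run coverage interpretation.
C) Wrong — x̄ is observed and sits in the interval by construction.
D) Wrong — a CI is about the parameter μ, not individual data values.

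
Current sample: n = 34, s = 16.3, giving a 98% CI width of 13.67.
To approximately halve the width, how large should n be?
n ≈ 136

CI width ∝ 1/√n
To reduce width by factor 2, need √n to grow by 2 → need 2² = 4 times as many samples.

Current: n = 34, width = 13.67
New: n = 136, width ≈ 6.58

Width reduced by factor of 13.67/6.58 = 2.08.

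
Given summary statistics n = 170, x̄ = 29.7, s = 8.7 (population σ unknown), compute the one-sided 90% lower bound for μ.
μ ≥ 28.84

Lower bound (one-sided):
t* = 1.287 (one-sided for 90%)
Lower bound = x̄ - t* · s/√n = 29.7 - 1.287 · 8.7/√170 = 28.84

We are 90% confident that μ ≥ 28.84.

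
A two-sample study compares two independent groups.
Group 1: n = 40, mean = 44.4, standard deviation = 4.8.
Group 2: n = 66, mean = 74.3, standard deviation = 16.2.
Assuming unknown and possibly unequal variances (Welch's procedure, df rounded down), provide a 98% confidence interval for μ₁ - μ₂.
(-34.96, -24.84)

Difference: x̄₁ - x̄₂ = -29.90
SE = √(s₁²/n₁ + s₂²/n₂) = √(4.8²/40 + 16.2²/66) = 2.1336
df = 82.32 → 82 (Welch–Satterthwaite, rounded down)
t* = 2.373

CI: -29.90 ± 2.373 · 2.1336 = -29.90 ± 5.06 = (-34.96, -24.84)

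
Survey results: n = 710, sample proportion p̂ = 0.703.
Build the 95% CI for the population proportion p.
(0.669, 0.737)

Proportion CI:
SE = √(p̂(1-p̂)/n) = √(0.703 · 0.297 / 710) = 0.01715

z* = 1.960
Margin = z* · SE = 1.960 · 0.01715 = 0.0336

CI: 0.703 ± 0.0336 = (0.669, 0.737)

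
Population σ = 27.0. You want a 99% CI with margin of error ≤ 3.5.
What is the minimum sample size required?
n ≥ 395

For margin E ≤ 3.5:
n ≥ (z* · σ / E)²
n ≥ (2.576 · 27.0 / 3.5)²
n ≥ 394.90

Minimum n = 395 (rounding up)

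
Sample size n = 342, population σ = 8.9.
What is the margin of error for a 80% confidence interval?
Margin of error = 0.62

Margin of error = z* · σ/√n
= 1.282 · 8.9/√342
= 1.282 · 8.9/18.4932
= 0.62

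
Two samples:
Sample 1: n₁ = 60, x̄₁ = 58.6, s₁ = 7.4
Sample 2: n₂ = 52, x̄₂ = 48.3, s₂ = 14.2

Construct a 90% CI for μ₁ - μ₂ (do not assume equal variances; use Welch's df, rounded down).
(6.65, 13.95)

Difference: x̄₁ - x̄₂ = 10.30
SE = √(s₁²/n₁ + s₂²/n₂) = √(7.4²/60 + 14.2²/52) = 2.1887
df = 74.28 → 74 (Welch–Satterthwaite, rounded down)
t* = 1.666

CI: 10.30 ± 1.666 · 2.1887 = 10.30 ± 3.65 = (6.65, 13.95)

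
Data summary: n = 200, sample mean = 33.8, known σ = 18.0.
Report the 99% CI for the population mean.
(30.52, 37.08)

z-interval (σ known):
z* = 2.576 for 99% confidence

Margin of error = z* · σ/√n = 2.576 · 18.0/√200 = 3.28

CI: (33.8 - 3.28, 33.8 + 3.28) = (30.52, 37.08)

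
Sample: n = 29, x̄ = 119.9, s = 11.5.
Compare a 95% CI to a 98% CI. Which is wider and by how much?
98% CI is wider by 1.79

df = 28
95% CI: t* = 2.048, (115.53, 124.27), width = 2 · t* · s/√n = 8.75
98% CI: t* = 2.467, (114.63, 125.17), width = 2 · t* · s/√n = 10.54

The 98% CI is wider by 10.54 - 8.75 = 1.79.
Higher confidence requires a wider interval.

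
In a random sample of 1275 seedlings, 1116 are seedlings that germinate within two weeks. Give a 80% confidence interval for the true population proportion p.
(0.863, 0.887)

Proportion CI:
p̂ = 1116/1275 = 0.87529
SE = √(p̂(1-p̂)/n) = √(0.87529 · 0.12471 / 1275) = 0.00925

z* = 1.282
Margin = z* · SE = 1.282 · 0.00925 = 0.0119

CI: 0.87529 ± 0.0119 = (0.863, 0.887)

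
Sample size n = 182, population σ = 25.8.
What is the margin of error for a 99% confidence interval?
Margin of error = 4.93

Margin of error = z* · σ/√n
= 2.576 · 25.8/√182
= 2.576 · 25.8/13.4907
= 4.93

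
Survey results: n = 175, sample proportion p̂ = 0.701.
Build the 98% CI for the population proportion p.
(0.621, 0.781)

Proportion CI:
SE = √(p̂(1-p̂)/n) = √(0.701 · 0.299 / 175) = 0.03461

z* = 2.326
Margin = z* · SE = 2.326 · 0.03461 = 0.0805

CI: 0.701 ± 0.0805 = (0.621, 0.781)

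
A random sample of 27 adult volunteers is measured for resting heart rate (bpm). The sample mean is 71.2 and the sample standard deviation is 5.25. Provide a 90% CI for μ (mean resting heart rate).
(69.48, 72.92)

t-interval (σ unknown):
df = n - 1 = 26
t* = 1.706 for 90% confidence

Margin of error = t* · s/√n = 1.706 · 5.25/√27 = 1.72

CI: (69.48, 72.92)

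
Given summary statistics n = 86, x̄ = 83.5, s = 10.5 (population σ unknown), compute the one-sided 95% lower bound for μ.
μ ≥ 81.62

Lower bound (one-sided):
t* = 1.663 (one-sided for 95%)
Lower bound = x̄ - t* · s/√n = 83.5 - 1.663 · 10.5/√86 = 81.62

We are 95% confident that μ ≥ 81.62.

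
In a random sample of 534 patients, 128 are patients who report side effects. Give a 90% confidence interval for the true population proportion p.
(0.209, 0.270)

Proportion CI:
p̂ = 128/534 = 0.23970
SE = √(p̂(1-p̂)/n) = √(0.23970 · 0.76030 / 534) = 0.01847

z* = 1.645
Margin = z* · SE = 1.645 · 0.01847 = 0.0304

CI: 0.23970 ± 0.0304 = (0.209, 0.270)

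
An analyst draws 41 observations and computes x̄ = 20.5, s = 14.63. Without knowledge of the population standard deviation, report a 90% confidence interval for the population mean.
(16.65, 24.35)

t-interval (σ unknown):
df = n - 1 = 40
t* = 1.684 for 90% confidence

Margin of error = t* · s/√n = 1.684 · 14.63/√41 = 3.85

CI: (16.65, 24.35)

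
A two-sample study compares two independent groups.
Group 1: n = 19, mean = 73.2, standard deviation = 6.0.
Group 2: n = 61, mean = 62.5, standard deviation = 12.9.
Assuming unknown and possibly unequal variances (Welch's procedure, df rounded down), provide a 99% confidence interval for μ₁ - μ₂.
(5.00, 16.40)

Difference: x̄₁ - x̄₂ = 10.70
SE = √(s₁²/n₁ + s₂²/n₂) = √(6.0²/19 + 12.9²/61) = 2.1501
df = 66.06 → 66 (Welch–Satterthwaite, rounded down)
t* = 2.652

CI: 10.70 ± 2.652 · 2.1501 = 10.70 ± 5.70 = (5.00, 16.40)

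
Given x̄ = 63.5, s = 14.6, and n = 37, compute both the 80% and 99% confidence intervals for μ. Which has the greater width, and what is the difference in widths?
99% CI is wider by 6.78

df = 36
80% CI: t* = 1.306, (60.37, 66.63), width = 2 · t* · s/√n = 6.27
99% CI: t* = 2.719, (56.97, 70.03), width = 2 · t* · s/√n = 13.05

The 99% CI is wider by 13.05 - 6.27 = 6.78.
Higher confidence requires a wider interval.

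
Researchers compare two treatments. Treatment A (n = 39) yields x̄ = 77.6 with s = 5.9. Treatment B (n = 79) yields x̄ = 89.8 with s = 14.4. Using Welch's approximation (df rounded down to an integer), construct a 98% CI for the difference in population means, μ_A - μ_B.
(-16.63, -7.77)

Difference: x̄₁ - x̄₂ = -12.20
SE = √(s₁²/n₁ + s₂²/n₂) = √(5.9²/39 + 14.4²/79) = 1.8755
df = 113.20 → 113 (Welch–Satterthwaite, rounded down)
t* = 2.360

CI: -12.20 ± 2.360 · 1.8755 = -12.20 ± 4.43 = (-16.63, -7.77)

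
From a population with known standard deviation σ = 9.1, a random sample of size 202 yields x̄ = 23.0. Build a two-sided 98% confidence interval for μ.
(21.51, 24.49)

z-interval (σ known):
z* = 2.326 for 98% confidence

Margin of error = z* · σ/√n = 2.326 · 9.1/√202 = 1.49

CI: (23.0 - 1.49, 23.0 + 1.49) = (21.51, 24.49)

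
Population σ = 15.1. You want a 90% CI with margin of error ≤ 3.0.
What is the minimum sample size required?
n ≥ 69

For margin E ≤ 3.0:
n ≥ (z* · σ / E)²
n ≥ (1.645 · 15.1 / 3.0)²
n ≥ 68.56

Minimum n = 69 (rounding up)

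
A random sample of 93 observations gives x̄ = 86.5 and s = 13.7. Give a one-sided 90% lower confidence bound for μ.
μ ≥ 84.67

Lower bound (one-sided):
t* = 1.291 (one-sided for 90%)
Lower bound = x̄ - t* · s/√n = 86.5 - 1.291 · 13.7/√93 = 84.67

We are 90% confident that μ ≥ 84.67.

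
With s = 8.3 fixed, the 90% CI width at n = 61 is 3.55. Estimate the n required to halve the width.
n ≈ 244

CI width ∝ 1/√n
To reduce width by factor 2, need √n to grow by 2 → need 2² = 4 times as many samples.

Current: n = 61, width = 3.55
New: n = 244, width ≈ 1.75

Width reduced by factor of 3.55/1.75 = 2.03.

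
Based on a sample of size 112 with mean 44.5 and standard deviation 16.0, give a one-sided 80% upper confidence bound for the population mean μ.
μ ≤ 45.78

Upper bound (one-sided):
t* = 0.845 (one-sided for 80%)
Upper bound = x̄ + t* · s/√n = 44.5 + 0.845 · 16.0/√112 = 45.78

We are 80% confident that μ ≤ 45.78.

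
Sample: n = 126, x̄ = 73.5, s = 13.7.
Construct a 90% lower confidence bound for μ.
μ ≥ 71.93

Lower bound (one-sided):
t* = 1.288 (one-sided for 90%)
Lower bound = x̄ - t* · s/√n = 73.5 - 1.288 · 13.7/√126 = 71.93

We are 90% confident that μ ≥ 71.93.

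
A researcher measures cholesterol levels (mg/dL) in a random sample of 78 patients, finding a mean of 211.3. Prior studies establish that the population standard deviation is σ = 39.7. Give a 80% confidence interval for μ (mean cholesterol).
(205.54, 217.06)

z-interval (σ known):
z* = 1.282 for 80% confidence

Margin of error = z* · σ/√n = 1.282 · 39.7/√78 = 5.76

CI: (211.3 - 5.76, 211.3 + 5.76) = (205.54, 217.06)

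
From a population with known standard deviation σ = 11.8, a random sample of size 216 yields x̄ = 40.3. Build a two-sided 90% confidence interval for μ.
(38.98, 41.62)

z-interval (σ known):
z* = 1.645 for 90% confidence

Margin of error = z* · σ/√n = 1.645 · 11.8/√216 = 1.32

CI: (40.3 - 1.32, 40.3 + 1.32) = (38.98, 41.62)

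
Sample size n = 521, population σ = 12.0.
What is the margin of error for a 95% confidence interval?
Margin of error = 1.03

Margin of error = z* · σ/√n
= 1.960 · 12.0/√521
= 1.960 · 12.0/22.8254
= 1.03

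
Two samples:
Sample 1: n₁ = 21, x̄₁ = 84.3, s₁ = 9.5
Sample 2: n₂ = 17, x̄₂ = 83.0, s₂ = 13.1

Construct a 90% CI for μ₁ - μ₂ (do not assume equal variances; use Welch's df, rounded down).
(-5.15, 7.75)

Difference: x̄₁ - x̄₂ = 1.30
SE = √(s₁²/n₁ + s₂²/n₂) = √(9.5²/21 + 13.1²/17) = 3.7937
df = 28.40 → 28 (Welch–Satterthwaite, rounded down)
t* = 1.701

CI: 1.30 ± 1.701 · 3.7937 = 1.30 ± 6.45 = (-5.15, 7.75)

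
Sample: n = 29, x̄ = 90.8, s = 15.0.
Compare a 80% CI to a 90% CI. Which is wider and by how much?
90% CI is wider by 2.17

df = 28
80% CI: t* = 1.313, (87.14, 94.46), width = 2 · t* · s/√n = 7.31
90% CI: t* = 1.701, (86.06, 95.54), width = 2 · t* · s/√n = 9.48

The 90% CI is wider by 9.48 - 7.31 = 2.17.
Higher confidence requires a wider interval.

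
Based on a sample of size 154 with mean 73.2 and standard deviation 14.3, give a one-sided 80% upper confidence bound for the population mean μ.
μ ≤ 74.17

Upper bound (one-sided):
t* = 0.844 (one-sided for 80%)
Upper bound = x̄ + t* · s/√n = 73.2 + 0.844 · 14.3/√154 = 74.17

We are 80% confident that μ ≤ 74.17.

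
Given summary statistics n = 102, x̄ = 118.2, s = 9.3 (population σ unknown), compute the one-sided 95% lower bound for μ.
μ ≥ 116.67

Lower bound (one-sided):
t* = 1.660 (one-sided for 95%)
Lower bound = x̄ - t* · s/√n = 118.2 - 1.660 · 9.3/√102 = 116.67

We are 95% confident that μ ≥ 116.67.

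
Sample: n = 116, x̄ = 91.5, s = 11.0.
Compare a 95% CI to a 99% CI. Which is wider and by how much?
99% CI is wider by 1.30

df = 115
95% CI: t* = 1.981, (89.48, 93.52), width = 2 · t* · s/√n = 4.05
99% CI: t* = 2.619, (88.83, 94.17), width = 2 · t* · s/√n = 5.35

The 99% CI is wider by 5.35 - 4.05 = 1.30.
Higher confidence requires a wider interval.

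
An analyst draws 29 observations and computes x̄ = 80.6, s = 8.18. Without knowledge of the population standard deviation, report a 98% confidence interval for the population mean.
(76.85, 84.35)

t-interval (σ unknown):
df = n - 1 = 28
t* = 2.467 for 98% confidence

Margin of error = t* · s/√n = 2.467 · 8.18/√29 = 3.75

CI: (76.85, 84.35)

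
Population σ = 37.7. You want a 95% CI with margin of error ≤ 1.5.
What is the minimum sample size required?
n ≥ 2427

For margin E ≤ 1.5:
n ≥ (z* · σ / E)²
n ≥ (1.960 · 37.7 / 1.5)²
n ≥ 2426.68

Minimum n = 2427 (rounding up)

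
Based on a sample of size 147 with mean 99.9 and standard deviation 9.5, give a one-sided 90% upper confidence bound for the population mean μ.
μ ≤ 100.91

Upper bound (one-sided):
t* = 1.287 (one-sided for 90%)
Upper bound = x̄ + t* · s/√n = 99.9 + 1.287 · 9.5/√147 = 100.91

We are 90% confident that μ ≤ 100.91.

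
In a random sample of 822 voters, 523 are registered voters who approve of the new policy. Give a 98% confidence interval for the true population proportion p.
(0.597, 0.675)

Proportion CI:
p̂ = 523/822 = 0.63625
SE = √(p̂(1-p̂)/n) = √(0.63625 · 0.36375 / 822) = 0.01678

z* = 2.326
Margin = z* · SE = 2.326 · 0.01678 = 0.0390

CI: 0.63625 ± 0.0390 = (0.597, 0.675)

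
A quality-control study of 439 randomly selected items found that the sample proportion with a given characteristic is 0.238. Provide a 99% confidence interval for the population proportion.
(0.186, 0.290)

Proportion CI:
SE = √(p̂(1-p̂)/n) = √(0.238 · 0.762 / 439) = 0.02033

z* = 2.576
Margin = z* · SE = 2.576 · 0.02033 = 0.0524

CI: 0.238 ± 0.0524 = (0.186, 0.290)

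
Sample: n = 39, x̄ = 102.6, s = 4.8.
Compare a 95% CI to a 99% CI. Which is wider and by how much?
99% CI is wider by 1.06

df = 38
95% CI: t* = 2.024, (101.04, 104.16), width = 2 · t* · s/√n = 3.11
99% CI: t* = 2.712, (100.52, 104.68), width = 2 · t* · s/√n = 4.17

The 99% CI is wider by 4.17 - 3.11 = 1.06.
Higher confidence requires a wider interval.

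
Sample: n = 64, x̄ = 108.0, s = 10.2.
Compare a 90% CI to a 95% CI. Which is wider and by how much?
95% CI is wider by 0.83

df = 63
90% CI: t* = 1.669, (105.87, 110.13), width = 2 · t* · s/√n = 4.26
95% CI: t* = 1.998, (105.45, 110.55), width = 2 · t* · s/√n = 5.09

The 95% CI is wider by 5.09 - 4.26 = 0.83.
Higher confidence requires a wider interval.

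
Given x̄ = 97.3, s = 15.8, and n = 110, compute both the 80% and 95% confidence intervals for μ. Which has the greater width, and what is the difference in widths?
95% CI is wider by 2.09

df = 109
80% CI: t* = 1.289, (95.36, 99.24), width = 2 · t* · s/√n = 3.88
95% CI: t* = 1.982, (94.31, 100.29), width = 2 · t* · s/√n = 5.97

The 95% CI is wider by 5.97 - 3.88 = 2.09.
Higher confidence requires a wider interval.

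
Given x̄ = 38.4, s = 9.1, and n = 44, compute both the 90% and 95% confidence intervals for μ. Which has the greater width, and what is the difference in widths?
95% CI is wider by 0.92

df = 43
90% CI: t* = 1.681, (36.09, 40.71), width = 2 · t* · s/√n = 4.61
95% CI: t* = 2.017, (35.63, 41.17), width = 2 · t* · s/√n = 5.53

The 95% CI is wider by 5.53 - 4.61 = 0.92.
Higher confidence requires a wider interval.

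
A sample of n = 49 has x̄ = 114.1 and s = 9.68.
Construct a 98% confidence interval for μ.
(110.77, 117.43)

t-interval (σ unknown):
df = n - 1 = 48
t* = 2.407 for 98% confidence

Margin of error = t* · s/√n = 2.407 · 9.68/√49 = 3.33

CI: (110.77, 117.43)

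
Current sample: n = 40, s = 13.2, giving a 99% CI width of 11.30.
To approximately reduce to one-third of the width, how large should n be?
n ≈ 360

CI width ∝ 1/√n
To reduce width by factor 3, need √n to grow by 3 → need 3² = 9 times as many samples.

Current: n = 40, width = 11.30
New: n = 360, width ≈ 3.60

Width reduced by factor of 11.30/3.60 = 3.14.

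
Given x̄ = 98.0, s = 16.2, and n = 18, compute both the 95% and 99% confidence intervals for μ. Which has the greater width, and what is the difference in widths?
99% CI is wider by 6.02

df = 17
95% CI: t* = 2.110, (89.94, 106.06), width = 2 · t* · s/√n = 16.11
99% CI: t* = 2.898, (86.93, 109.07), width = 2 · t* · s/√n = 22.13

The 99% CI is wider by 22.13 - 16.11 = 6.02.
Higher confidence requires a wider interval.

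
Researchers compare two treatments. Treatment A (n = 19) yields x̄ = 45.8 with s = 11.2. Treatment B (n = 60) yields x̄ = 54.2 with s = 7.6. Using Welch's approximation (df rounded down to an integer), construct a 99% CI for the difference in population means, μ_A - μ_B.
(-16.12, -0.68)

Difference: x̄₁ - x̄₂ = -8.40
SE = √(s₁²/n₁ + s₂²/n₂) = √(11.2²/19 + 7.6²/60) = 2.7504
df = 23.48 → 23 (Welch–Satterthwaite, rounded down)
t* = 2.807

CI: -8.40 ± 2.807 · 2.7504 = -8.40 ± 7.72 = (-16.12, -0.68)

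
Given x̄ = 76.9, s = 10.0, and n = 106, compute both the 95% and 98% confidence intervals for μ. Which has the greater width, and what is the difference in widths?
98% CI is wider by 0.74

df = 105
95% CI: t* = 1.983, (74.97, 78.83), width = 2 · t* · s/√n = 3.85
98% CI: t* = 2.362, (74.61, 79.19), width = 2 · t* · s/√n = 4.59

The 98% CI is wider by 4.59 - 3.85 = 0.74.
Higher confidence requires a wider interval.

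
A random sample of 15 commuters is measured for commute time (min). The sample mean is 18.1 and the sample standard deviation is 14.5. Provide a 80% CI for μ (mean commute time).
(13.06, 23.14)

t-interval (σ unknown):
df = n - 1 = 14
t* = 1.345 for 80% confidence

Margin of error = t* · s/√n = 1.345 · 14.5/√15 = 5.04

CI: (13.06, 23.14)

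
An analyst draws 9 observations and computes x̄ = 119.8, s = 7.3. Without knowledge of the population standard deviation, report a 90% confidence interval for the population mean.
(115.27, 124.33)

t-interval (σ unknown):
df = n - 1 = 8
t* = 1.860 for 90% confidence

Margin of error = t* · s/√n = 1.860 · 7.3/√9 = 4.53

CI: (115.27, 124.33)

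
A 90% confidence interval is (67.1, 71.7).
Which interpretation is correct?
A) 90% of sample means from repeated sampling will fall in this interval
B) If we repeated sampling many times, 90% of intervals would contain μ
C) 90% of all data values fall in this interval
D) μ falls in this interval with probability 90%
B

A) Wrong — coverage applies to intervals containing μ, not to future x̄ values.
B) Correct — this is the frequentist long-run coverage interpretation.
C) Wrong — a CI is about the parameter μ, not individual data values.
D) Wrong — μ is fixed; the randomness lives in the interval, not in μ.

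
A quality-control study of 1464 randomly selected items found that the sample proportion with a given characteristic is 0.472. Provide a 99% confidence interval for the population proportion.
(0.438, 0.506)

Proportion CI:
SE = √(p̂(1-p̂)/n) = √(0.472 · 0.528 / 1464) = 0.01305

z* = 2.576
Margin = z* · SE = 2.576 · 0.01305 = 0.0336

CI: 0.472 ± 0.0336 = (0.438, 0.506)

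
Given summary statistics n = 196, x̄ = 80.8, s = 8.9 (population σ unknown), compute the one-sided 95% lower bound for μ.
μ ≥ 79.75

Lower bound (one-sided):
t* = 1.653 (one-sided for 95%)
Lower bound = x̄ - t* · s/√n = 80.8 - 1.653 · 8.9/√196 = 79.75

We are 95% confident that μ ≥ 79.75.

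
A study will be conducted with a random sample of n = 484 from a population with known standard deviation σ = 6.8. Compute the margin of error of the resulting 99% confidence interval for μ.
Margin of error = 0.80

Margin of error = z* · σ/√n
= 2.576 · 6.8/√484
= 2.576 · 6.8/22.0000
= 0.80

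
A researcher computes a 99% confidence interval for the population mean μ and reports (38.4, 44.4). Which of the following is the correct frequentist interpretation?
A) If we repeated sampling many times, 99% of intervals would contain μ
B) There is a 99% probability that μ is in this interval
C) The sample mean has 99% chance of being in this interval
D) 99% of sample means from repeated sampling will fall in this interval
A

A) Correct — this is the frequentist long-run coverage interpretation.
B) Wrong — μ is fixed; the randomness lives in the interval, not in μ.
C) Wrong — x̄ is observed and sits in the interval by construction.
D) Wrong — coverage applies to intervals containing μ, not to future x̄ values.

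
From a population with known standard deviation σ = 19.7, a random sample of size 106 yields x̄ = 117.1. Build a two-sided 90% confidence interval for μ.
(113.95, 120.25)

z-interval (σ known):
z* = 1.645 for 90% confidence

Margin of error = z* · σ/√n = 1.645 · 19.7/√106 = 3.15

CI: (117.1 - 3.15, 117.1 + 3.15) = (113.95, 120.25)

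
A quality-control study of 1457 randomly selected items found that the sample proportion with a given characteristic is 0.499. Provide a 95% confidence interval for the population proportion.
(0.473, 0.525)

Proportion CI:
SE = √(p̂(1-p̂)/n) = √(0.499 · 0.501 / 1457) = 0.01310

z* = 1.960
Margin = z* · SE = 1.960 · 0.01310 = 0.0257

CI: 0.499 ± 0.0257 = (0.473, 0.525)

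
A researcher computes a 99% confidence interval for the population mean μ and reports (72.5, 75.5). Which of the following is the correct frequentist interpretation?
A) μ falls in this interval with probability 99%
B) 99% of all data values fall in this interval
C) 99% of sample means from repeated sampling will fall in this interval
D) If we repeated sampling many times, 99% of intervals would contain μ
D

A) Wrong — μ is fixed; the randomness lives in the interval, not in μ.
B) Wrong — a CI is about the parameter μ, not individual data values.
C) Wrong — coverage applies to intervals containing μ, not to future x̄ values.
D) Correct — this is the frequentist long-run coverage interpretation.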